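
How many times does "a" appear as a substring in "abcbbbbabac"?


Searching for "a" in "abcbbbbabac"
Scanning each position:
  Position 0: "a" => MATCH
  Position 1: "b" => no
  Position 2: "c" => no
  Position 3: "b" => no
  Position 4: "b" => no
  Position 5: "b" => no
  Position 6: "b" => no
  Position 7: "a" => MATCH
  Position 8: "b" => no
  Position 9: "a" => MATCH
  Position 10: "c" => no
Total occurrences: 3

3


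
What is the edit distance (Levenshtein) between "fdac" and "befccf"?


Computing edit distance: "fdac" -> "befccf"
DP table:
           b    e    f    c    c    f
      0    1    2    3    4    5    6
  f   1    1    2    2    3    4    5
  d   2    2    2    3    3    4    5
  a   3    3    3    3    4    4    5
  c   4    4    4    4    3    4    5
Edit distance = dp[4][6] = 5

5


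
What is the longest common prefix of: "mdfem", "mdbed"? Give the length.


Words: mdfem, mdbed
  Position 0: all 'm' => match
  Position 1: all 'd' => match
  Position 2: ('f', 'b') => mismatch, stop
LCP = "md" (length 2)

2


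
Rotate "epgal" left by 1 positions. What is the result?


Input: "epgal", rotate left by 1
First 1 characters: "e"
Remaining characters: "pgal"
Concatenate remaining + first: "pgal" + "e" = "pgale"

pgale


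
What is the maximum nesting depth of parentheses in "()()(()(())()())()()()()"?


Input: "()()(()(())()())()()()()"
Tracking depth:
  Position 0 '(': depth becomes 1
  Position 1 ')': depth becomes 0
  Position 2 '(': depth becomes 1
  Position 3 ')': depth becomes 0
  Position 4 '(': depth becomes 1
  Position 5 '(': depth becomes 2
  Position 6 ')': depth becomes 1
  Position 7 '(': depth becomes 2
  Position 8 '(': depth becomes 3
  Position 9 ')': depth becomes 2
  Position 10 ')': depth becomes 1
  Position 11 '(': depth becomes 2
  Position 12 ')': depth becomes 1
  Position 13 '(': depth becomes 2
  Position 14 ')': depth becomes 1
  Position 15 ')': depth becomes 0
  Position 16 '(': depth becomes 1
  Position 17 ')': depth becomes 0
  Position 18 '(': depth becomes 1
  Position 19 ')': depth becomes 0
  Position 20 '(': depth becomes 1
  Position 21 ')': depth becomes 0
  Position 22 '(': depth becomes 1
  Position 23 ')': depth becomes 0
Maximum depth reached: 3

3


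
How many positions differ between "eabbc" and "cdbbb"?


Comparing "eabbc" and "cdbbb" position by position:
  Position 0: 'e' vs 'c' => DIFFER
  Position 1: 'a' vs 'd' => DIFFER
  Position 2: 'b' vs 'b' => same
  Position 3: 'b' vs 'b' => same
  Position 4: 'c' vs 'b' => DIFFER
Positions that differ: 3

3


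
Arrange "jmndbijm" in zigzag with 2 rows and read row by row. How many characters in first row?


Zigzag "jmndbijm" into 2 rows:
Placing characters:
  'j' => row 0
  'm' => row 1
  'n' => row 0
  'd' => row 1
  'b' => row 0
  'i' => row 1
  'j' => row 0
  'm' => row 1
Rows:
  Row 0: "jnbj"
  Row 1: "mdim"
First row length: 4

4


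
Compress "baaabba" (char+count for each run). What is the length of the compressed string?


Input: baaabba
Runs:
  'b' x 1 => "b1"
  'a' x 3 => "a3"
  'b' x 2 => "b2"
  'a' x 1 => "a1"
Compressed: "b1a3b2a1"
Compressed length: 8

8


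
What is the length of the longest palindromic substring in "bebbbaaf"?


Input: "bebbbaaf"
Checking substrings for palindromes:
  [0:3] "beb" (len 3) => palindrome
  [2:5] "bbb" (len 3) => palindrome
  [2:4] "bb" (len 2) => palindrome
  [3:5] "bb" (len 2) => palindrome
  [5:7] "aa" (len 2) => palindrome
Longest palindromic substring: "beb" with length 3

3


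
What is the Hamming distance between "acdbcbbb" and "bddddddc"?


Comparing "acdbcbbb" and "bddddddc" position by position:
  Position 0: 'a' vs 'b' => differ
  Position 1: 'c' vs 'd' => differ
  Position 2: 'd' vs 'd' => same
  Position 3: 'b' vs 'd' => differ
  Position 4: 'c' vs 'd' => differ
  Position 5: 'b' vs 'd' => differ
  Position 6: 'b' vs 'd' => differ
  Position 7: 'b' vs 'c' => differ
Total differences (Hamming distance): 7

7


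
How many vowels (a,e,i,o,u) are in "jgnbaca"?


Input: jgnbaca
Checking each character:
  'j' at position 0: consonant
  'g' at position 1: consonant
  'n' at position 2: consonant
  'b' at position 3: consonant
  'a' at position 4: vowel (running total: 1)
  'c' at position 5: consonant
  'a' at position 6: vowel (running total: 2)
Total vowels: 2

2


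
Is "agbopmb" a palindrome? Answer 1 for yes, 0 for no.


Input: agbopmb
Reversed: bmpobga
  Compare pos 0 ('a') with pos 6 ('b'): MISMATCH
  Compare pos 1 ('g') with pos 5 ('m'): MISMATCH
  Compare pos 2 ('b') with pos 4 ('p'): MISMATCH
Result: not a palindrome

0


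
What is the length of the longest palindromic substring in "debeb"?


Input: "debeb"
Checking substrings for palindromes:
  [1:4] "ebe" (len 3) => palindrome
  [2:5] "beb" (len 3) => palindrome
Longest palindromic substring: "ebe" with length 3

3


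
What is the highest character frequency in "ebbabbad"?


Input: ebbabbad
Character counts:
  'a': 2
  'b': 4
  'd': 1
  'e': 1
Maximum frequency: 4

4


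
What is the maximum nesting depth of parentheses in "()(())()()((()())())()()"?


Input: "()(())()()((()())())()()"
Tracking depth:
  Position 0 '(': depth becomes 1
  Position 1 ')': depth becomes 0
  Position 2 '(': depth becomes 1
  Position 3 '(': depth becomes 2
  Position 4 ')': depth becomes 1
  Position 5 ')': depth becomes 0
  Position 6 '(': depth becomes 1
  Position 7 ')': depth becomes 0
  Position 8 '(': depth becomes 1
  Position 9 ')': depth becomes 0
  Position 10 '(': depth becomes 1
  Position 11 '(': depth becomes 2
  Position 12 '(': depth becomes 3
  Position 13 ')': depth becomes 2
  Position 14 '(': depth becomes 3
  Position 15 ')': depth becomes 2
  Position 16 ')': depth becomes 1
  Position 17 '(': depth becomes 2
  Position 18 ')': depth becomes 1
  Position 19 ')': depth becomes 0
  Position 20 '(': depth becomes 1
  Position 21 ')': depth becomes 0
  Position 22 '(': depth becomes 1
  Position 23 ')': depth becomes 0
Maximum depth reached: 3

3


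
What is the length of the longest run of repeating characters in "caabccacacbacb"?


Input: "caabccacacbacb"
Scanning for longest run:
  Position 1 ('a'): new char, reset run to 1
  Position 2 ('a'): continues run of 'a', length=2
  Position 3 ('b'): new char, reset run to 1
  Position 4 ('c'): new char, reset run to 1
  Position 5 ('c'): continues run of 'c', length=2
  Position 6 ('a'): new char, reset run to 1
  Position 7 ('c'): new char, reset run to 1
  Position 8 ('a'): new char, reset run to 1
  Position 9 ('c'): new char, reset run to 1
  Position 10 ('b'): new char, reset run to 1
  Position 11 ('a'): new char, reset run to 1
  Position 12 ('c'): new char, reset run to 1
  Position 13 ('b'): new char, reset run to 1
Longest run: 'a' with length 2

2


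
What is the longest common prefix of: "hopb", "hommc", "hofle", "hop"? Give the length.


Words: hopb, hommc, hofle, hop
  Position 0: all 'h' => match
  Position 1: all 'o' => match
  Position 2: ('p', 'm', 'f', 'p') => mismatch, stop
LCP = "ho" (length 2)

2


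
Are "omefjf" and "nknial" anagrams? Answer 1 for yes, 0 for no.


Strings: "omefjf", "nknial"
Sorted first:  effjmo
Sorted second: aiklnn
Differ at position 0: 'e' vs 'a' => not anagrams

0


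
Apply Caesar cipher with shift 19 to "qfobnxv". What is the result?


Caesar cipher: shift "qfobnxv" by 19
  'q' (pos 16) + 19 = pos 9 = 'j'
  'f' (pos 5) + 19 = pos 24 = 'y'
  'o' (pos 14) + 19 = pos 7 = 'h'
  'b' (pos 1) + 19 = pos 20 = 'u'
  'n' (pos 13) + 19 = pos 6 = 'g'
  'x' (pos 23) + 19 = pos 16 = 'q'
  'v' (pos 21) + 19 = pos 14 = 'o'
Result: jyhugqo

jyhugqo


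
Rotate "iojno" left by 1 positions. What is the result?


Input: "iojno", rotate left by 1
First 1 characters: "i"
Remaining characters: "ojno"
Concatenate remaining + first: "ojno" + "i" = "ojnoi"

ojnoi


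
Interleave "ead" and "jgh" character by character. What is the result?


Interleaving "ead" and "jgh":
  Position 0: 'e' from first, 'j' from second => "ej"
  Position 1: 'a' from first, 'g' from second => "ag"
  Position 2: 'd' from first, 'h' from second => "dh"
Result: ejagdh

ejagdh


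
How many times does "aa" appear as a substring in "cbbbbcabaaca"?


Searching for "aa" in "cbbbbcabaaca"
Scanning each position:
  Position 0: "cb" => no
  Position 1: "bb" => no
  Position 2: "bb" => no
  Position 3: "bb" => no
  Position 4: "bc" => no
  Position 5: "ca" => no
  Position 6: "ab" => no
  Position 7: "ba" => no
  Position 8: "aa" => MATCH
  Position 9: "ac" => no
  Position 10: "ca" => no
Total occurrences: 1

1


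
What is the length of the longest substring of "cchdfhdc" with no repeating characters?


Input: "cchdfhdc"
Sliding window (track last position of each char):
  Position 0 ('c'): window [0,0] length 1 -- new best
  Position 1 ('c'): repeat (last at 0), move window start to 1
  Position 1 ('c'): window [1,1] length 1
  Position 2 ('h'): window [1,2] length 2 -- new best
  Position 3 ('d'): window [1,3] length 3 -- new best
  Position 4 ('f'): window [1,4] length 4 -- new best
  Position 5 ('h'): repeat (last at 2), move window start to 3
  Position 5 ('h'): window [3,5] length 3
  Position 6 ('d'): repeat (last at 3), move window start to 4
  Position 6 ('d'): window [4,6] length 3
  Position 7 ('c'): window [4,7] length 4
Longest substring with no repeats: "chdf" with length 4

4


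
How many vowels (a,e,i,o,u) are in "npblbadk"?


Input: npblbadk
Checking each character:
  'n' at position 0: consonant
  'p' at position 1: consonant
  'b' at position 2: consonant
  'l' at position 3: consonant
  'b' at position 4: consonant
  'a' at position 5: vowel (running total: 1)
  'd' at position 6: consonant
  'k' at position 7: consonant
Total vowels: 1

1


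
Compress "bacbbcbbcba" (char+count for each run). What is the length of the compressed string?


Input: bacbbcbbcba
Runs:
  'b' x 1 => "b1"
  'a' x 1 => "a1"
  'c' x 1 => "c1"
  'b' x 2 => "b2"
  'c' x 1 => "c1"
  'b' x 2 => "b2"
  'c' x 1 => "c1"
  'b' x 1 => "b1"
  'a' x 1 => "a1"
Compressed: "b1a1c1b2c1b2c1b1a1"
Compressed length: 18

18


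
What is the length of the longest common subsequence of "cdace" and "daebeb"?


LCS of "cdace" and "daebeb"
DP table:
           d    a    e    b    e    b
      0    0    0    0    0    0    0
  c   0    0    0    0    0    0    0
  d   0    1    1    1    1    1    1
  a   0    1    2    2    2    2    2
  c   0    1    2    2    2    2    2
  e   0    1    2    3    3    3    3
LCS length = dp[5][6] = 3

3


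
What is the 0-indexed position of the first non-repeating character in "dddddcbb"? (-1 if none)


Input: dddddcbb
Character frequencies:
  'b': 2
  'c': 1
  'd': 5
Scanning left to right for freq == 1:
  Position 0 ('d'): freq=5, skip
  Position 1 ('d'): freq=5, skip
  Position 2 ('d'): freq=5, skip
  Position 3 ('d'): freq=5, skip
  Position 4 ('d'): freq=5, skip
  Position 5 ('c'): unique! => answer = 5

5


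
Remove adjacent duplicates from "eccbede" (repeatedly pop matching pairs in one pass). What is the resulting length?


Input: eccbede
Stack-based adjacent duplicate removal:
  Read 'e': push. Stack: e
  Read 'c': push. Stack: ec
  Read 'c': matches stack top 'c' => pop. Stack: e
  Read 'b': push. Stack: eb
  Read 'e': push. Stack: ebe
  Read 'd': push. Stack: ebed
  Read 'e': push. Stack: ebede
Final stack: "ebede" (length 5)

5


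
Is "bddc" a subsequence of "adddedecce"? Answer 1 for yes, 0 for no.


Check if "bddc" is a subsequence of "adddedecce"
Greedy scan:
  Position 0 ('a'): no match needed
  Position 1 ('d'): no match needed
  Position 2 ('d'): no match needed
  Position 3 ('d'): no match needed
  Position 4 ('e'): no match needed
  Position 5 ('d'): no match needed
  Position 6 ('e'): no match needed
  Position 7 ('c'): no match needed
  Position 8 ('c'): no match needed
  Position 9 ('e'): no match needed
Only matched 0/4 characters => not a subsequence

0


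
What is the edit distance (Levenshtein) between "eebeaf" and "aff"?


Computing edit distance: "eebeaf" -> "aff"
DP table:
           a    f    f
      0    1    2    3
  e   1    1    2    3
  e   2    2    2    3
  b   3    3    3    3
  e   4    4    4    4
  a   5    4    5    5
  f   6    5    4    5
Edit distance = dp[6][3] = 5

5


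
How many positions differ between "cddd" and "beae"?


Comparing "cddd" and "beae" position by position:
  Position 0: 'c' vs 'b' => DIFFER
  Position 1: 'd' vs 'e' => DIFFER
  Position 2: 'd' vs 'a' => DIFFER
  Position 3: 'd' vs 'e' => DIFFER
Positions that differ: 4

4


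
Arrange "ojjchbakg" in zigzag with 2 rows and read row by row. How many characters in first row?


Zigzag "ojjchbakg" into 2 rows:
Placing characters:
  'o' => row 0
  'j' => row 1
  'j' => row 0
  'c' => row 1
  'h' => row 0
  'b' => row 1
  'a' => row 0
  'k' => row 1
  'g' => row 0
Rows:
  Row 0: "ojhag"
  Row 1: "jcbk"
First row length: 5

5


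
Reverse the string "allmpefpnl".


Input: allmpefpnl
Reading characters right to left:
  Position 9: 'l'
  Position 8: 'n'
  Position 7: 'p'
  Position 6: 'f'
  Position 5: 'e'
  Position 4: 'p'
  Position 3: 'm'
  Position 2: 'l'
  Position 1: 'l'
  Position 0: 'a'
Reversed: lnpfepmlla

lnpfepmlla


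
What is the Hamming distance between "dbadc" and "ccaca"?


Comparing "dbadc" and "ccaca" position by position:
  Position 0: 'd' vs 'c' => differ
  Position 1: 'b' vs 'c' => differ
  Position 2: 'a' vs 'a' => same
  Position 3: 'd' vs 'c' => differ
  Position 4: 'c' vs 'a' => differ
Total differences (Hamming distance): 4

4


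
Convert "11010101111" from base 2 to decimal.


Input: "11010101111" in base 2
Positional expansion:
  Digit '1' (value 1) x 2^10 = 1024
  Digit '1' (value 1) x 2^9 = 512
  Digit '0' (value 0) x 2^8 = 0
  Digit '1' (value 1) x 2^7 = 128
  Digit '0' (value 0) x 2^6 = 0
  Digit '1' (value 1) x 2^5 = 32
  Digit '0' (value 0) x 2^4 = 0
  Digit '1' (value 1) x 2^3 = 8
  Digit '1' (value 1) x 2^2 = 4
  Digit '1' (value 1) x 2^1 = 2
  Digit '1' (value 1) x 2^0 = 1
Sum = 1711

1711


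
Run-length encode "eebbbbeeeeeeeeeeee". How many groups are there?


Input: eebbbbeeeeeeeeeeee
Scanning for consecutive runs:
  Group 1: 'e' x 2 (positions 0-1)
  Group 2: 'b' x 4 (positions 2-5)
  Group 3: 'e' x 12 (positions 6-17)
Total groups: 3

3


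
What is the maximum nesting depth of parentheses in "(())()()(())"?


Input: "(())()()(())"
Tracking depth:
  Position 0 '(': depth becomes 1
  Position 1 '(': depth becomes 2
  Position 2 ')': depth becomes 1
  Position 3 ')': depth becomes 0
  Position 4 '(': depth becomes 1
  Position 5 ')': depth becomes 0
  Position 6 '(': depth becomes 1
  Position 7 ')': depth becomes 0
  Position 8 '(': depth becomes 1
  Position 9 '(': depth becomes 2
  Position 10 ')': depth becomes 1
  Position 11 ')': depth becomes 0
Maximum depth reached: 2

2


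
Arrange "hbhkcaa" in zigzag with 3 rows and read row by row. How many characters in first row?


Zigzag "hbhkcaa" into 3 rows:
Placing characters:
  'h' => row 0
  'b' => row 1
  'h' => row 2
  'k' => row 1
  'c' => row 0
  'a' => row 1
  'a' => row 2
Rows:
  Row 0: "hc"
  Row 1: "bka"
  Row 2: "ha"
First row length: 2

2


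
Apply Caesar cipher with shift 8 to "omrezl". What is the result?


Caesar cipher: shift "omrezl" by 8
  'o' (pos 14) + 8 = pos 22 = 'w'
  'm' (pos 12) + 8 = pos 20 = 'u'
  'r' (pos 17) + 8 = pos 25 = 'z'
  'e' (pos 4) + 8 = pos 12 = 'm'
  'z' (pos 25) + 8 = pos 7 = 'h'
  'l' (pos 11) + 8 = pos 19 = 't'
Result: wuzmht

wuzmht


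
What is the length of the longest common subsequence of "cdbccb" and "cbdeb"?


LCS of "cdbccb" and "cbdeb"
DP table:
           c    b    d    e    b
      0    0    0    0    0    0
  c   0    1    1    1    1    1
  d   0    1    1    2    2    2
  b   0    1    2    2    2    3
  c   0    1    2    2    2    3
  c   0    1    2    2    2    3
  b   0    1    2    2    2    3
LCS length = dp[6][5] = 3

3


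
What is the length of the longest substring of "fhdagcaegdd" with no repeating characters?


Input: "fhdagcaegdd"
Sliding window (track last position of each char):
  Position 0 ('f'): window [0,0] length 1 -- new best
  Position 1 ('h'): window [0,1] length 2 -- new best
  Position 2 ('d'): window [0,2] length 3 -- new best
  Position 3 ('a'): window [0,3] length 4 -- new best
  Position 4 ('g'): window [0,4] length 5 -- new best
  Position 5 ('c'): window [0,5] length 6 -- new best
  Position 6 ('a'): repeat (last at 3), move window start to 4
  Position 6 ('a'): window [4,6] length 3
  Position 7 ('e'): window [4,7] length 4
  Position 8 ('g'): repeat (last at 4), move window start to 5
  Position 8 ('g'): window [5,8] length 4
  Position 9 ('d'): window [5,9] length 5
  Position 10 ('d'): repeat (last at 9), move window start to 10
  Position 10 ('d'): window [10,10] length 1
Longest substring with no repeats: "fhdagc" with length 6

6


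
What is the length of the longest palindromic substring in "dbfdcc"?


Input: "dbfdcc"
Checking substrings for palindromes:
  [4:6] "cc" (len 2) => palindrome
Longest palindromic substring: "cc" with length 2

2


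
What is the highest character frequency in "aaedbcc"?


Input: aaedbcc
Character counts:
  'a': 2
  'b': 1
  'c': 2
  'd': 1
  'e': 1
Maximum frequency: 2

2


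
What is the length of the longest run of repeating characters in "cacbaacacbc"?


Input: "cacbaacacbc"
Scanning for longest run:
  Position 1 ('a'): new char, reset run to 1
  Position 2 ('c'): new char, reset run to 1
  Position 3 ('b'): new char, reset run to 1
  Position 4 ('a'): new char, reset run to 1
  Position 5 ('a'): continues run of 'a', length=2
  Position 6 ('c'): new char, reset run to 1
  Position 7 ('a'): new char, reset run to 1
  Position 8 ('c'): new char, reset run to 1
  Position 9 ('b'): new char, reset run to 1
  Position 10 ('c'): new char, reset run to 1
Longest run: 'a' with length 2

2


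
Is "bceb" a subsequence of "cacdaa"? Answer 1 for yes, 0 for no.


Check if "bceb" is a subsequence of "cacdaa"
Greedy scan:
  Position 0 ('c'): no match needed
  Position 1 ('a'): no match needed
  Position 2 ('c'): no match needed
  Position 3 ('d'): no match needed
  Position 4 ('a'): no match needed
  Position 5 ('a'): no match needed
Only matched 0/4 characters => not a subsequence

0


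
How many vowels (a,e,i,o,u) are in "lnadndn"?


Input: lnadndn
Checking each character:
  'l' at position 0: consonant
  'n' at position 1: consonant
  'a' at position 2: vowel (running total: 1)
  'd' at position 3: consonant
  'n' at position 4: consonant
  'd' at position 5: consonant
  'n' at position 6: consonant
Total vowels: 1

1


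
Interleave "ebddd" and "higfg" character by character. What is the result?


Interleaving "ebddd" and "higfg":
  Position 0: 'e' from first, 'h' from second => "eh"
  Position 1: 'b' from first, 'i' from second => "bi"
  Position 2: 'd' from first, 'g' from second => "dg"
  Position 3: 'd' from first, 'f' from second => "df"
  Position 4: 'd' from first, 'g' from second => "dg"
Result: ehbidgdfdg

ehbidgdfdg


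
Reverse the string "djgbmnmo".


Input: djgbmnmo
Reading characters right to left:
  Position 7: 'o'
  Position 6: 'm'
  Position 5: 'n'
  Position 4: 'm'
  Position 3: 'b'
  Position 2: 'g'
  Position 1: 'j'
  Position 0: 'd'
Reversed: omnmbgjd

omnmbgjd


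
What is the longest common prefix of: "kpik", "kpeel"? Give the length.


Words: kpik, kpeel
  Position 0: all 'k' => match
  Position 1: all 'p' => match
  Position 2: ('i', 'e') => mismatch, stop
LCP = "kp" (length 2)

2


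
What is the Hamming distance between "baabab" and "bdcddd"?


Comparing "baabab" and "bdcddd" position by position:
  Position 0: 'b' vs 'b' => same
  Position 1: 'a' vs 'd' => differ
  Position 2: 'a' vs 'c' => differ
  Position 3: 'b' vs 'd' => differ
  Position 4: 'a' vs 'd' => differ
  Position 5: 'b' vs 'd' => differ
Total differences (Hamming distance): 5

5


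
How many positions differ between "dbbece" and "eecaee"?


Comparing "dbbece" and "eecaee" position by position:
  Position 0: 'd' vs 'e' => DIFFER
  Position 1: 'b' vs 'e' => DIFFER
  Position 2: 'b' vs 'c' => DIFFER
  Position 3: 'e' vs 'a' => DIFFER
  Position 4: 'c' vs 'e' => DIFFER
  Position 5: 'e' vs 'e' => same
Positions that differ: 5

5


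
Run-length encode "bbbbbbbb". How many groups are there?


Input: bbbbbbbb
Scanning for consecutive runs:
  Group 1: 'b' x 8 (positions 0-7)
Total groups: 1

1


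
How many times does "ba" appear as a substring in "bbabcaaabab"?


Searching for "ba" in "bbabcaaabab"
Scanning each position:
  Position 0: "bb" => no
  Position 1: "ba" => MATCH
  Position 2: "ab" => no
  Position 3: "bc" => no
  Position 4: "ca" => no
  Position 5: "aa" => no
  Position 6: "aa" => no
  Position 7: "ab" => no
  Position 8: "ba" => MATCH
  Position 9: "ab" => no
Total occurrences: 2

2


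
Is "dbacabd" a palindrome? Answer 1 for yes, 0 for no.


Input: dbacabd
Reversed: dbacabd
  Compare pos 0 ('d') with pos 6 ('d'): match
  Compare pos 1 ('b') with pos 5 ('b'): match
  Compare pos 2 ('a') with pos 4 ('a'): match
Result: palindrome

1


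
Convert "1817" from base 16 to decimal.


Input: "1817" in base 16
Positional expansion:
  Digit '1' (value 1) x 16^3 = 4096
  Digit '8' (value 8) x 16^2 = 2048
  Digit '1' (value 1) x 16^1 = 16
  Digit '7' (value 7) x 16^0 = 7
Sum = 6167

6167


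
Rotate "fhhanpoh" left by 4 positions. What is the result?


Input: "fhhanpoh", rotate left by 4
First 4 characters: "fhha"
Remaining characters: "npoh"
Concatenate remaining + first: "npoh" + "fhha" = "npohfhha"

npohfhha


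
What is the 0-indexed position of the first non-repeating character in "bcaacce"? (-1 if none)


Input: bcaacce
Character frequencies:
  'a': 2
  'b': 1
  'c': 3
  'e': 1
Scanning left to right for freq == 1:
  Position 0 ('b'): unique! => answer = 0

0


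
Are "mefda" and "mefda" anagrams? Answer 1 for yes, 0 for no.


Strings: "mefda", "mefda"
Sorted first:  adefm
Sorted second: adefm
Sorted forms match => anagrams

1


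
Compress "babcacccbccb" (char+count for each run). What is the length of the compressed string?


Input: babcacccbccb
Runs:
  'b' x 1 => "b1"
  'a' x 1 => "a1"
  'b' x 1 => "b1"
  'c' x 1 => "c1"
  'a' x 1 => "a1"
  'c' x 3 => "c3"
  'b' x 1 => "b1"
  'c' x 2 => "c2"
  'b' x 1 => "b1"
Compressed: "b1a1b1c1a1c3b1c2b1"
Compressed length: 18

18


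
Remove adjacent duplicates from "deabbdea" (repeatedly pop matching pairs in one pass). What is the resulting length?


Input: deabbdea
Stack-based adjacent duplicate removal:
  Read 'd': push. Stack: d
  Read 'e': push. Stack: de
  Read 'a': push. Stack: dea
  Read 'b': push. Stack: deab
  Read 'b': matches stack top 'b' => pop. Stack: dea
  Read 'd': push. Stack: dead
  Read 'e': push. Stack: deade
  Read 'a': push. Stack: deadea
Final stack: "deadea" (length 6)

6


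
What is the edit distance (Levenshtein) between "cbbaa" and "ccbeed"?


Computing edit distance: "cbbaa" -> "ccbeed"
DP table:
           c    c    b    e    e    d
      0    1    2    3    4    5    6
  c   1    0    1    2    3    4    5
  b   2    1    1    1    2    3    4
  b   3    2    2    1    2    3    4
  a   4    3    3    2    2    3    4
  a   5    4    4    3    3    3    4
Edit distance = dp[5][6] = 4

4


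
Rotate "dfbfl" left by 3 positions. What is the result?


Input: "dfbfl", rotate left by 3
First 3 characters: "dfb"
Remaining characters: "fl"
Concatenate remaining + first: "fl" + "dfb" = "fldfb"

fldfb


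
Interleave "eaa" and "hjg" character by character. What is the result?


Interleaving "eaa" and "hjg":
  Position 0: 'e' from first, 'h' from second => "eh"
  Position 1: 'a' from first, 'j' from second => "aj"
  Position 2: 'a' from first, 'g' from second => "ag"
Result: ehajag

ehajag


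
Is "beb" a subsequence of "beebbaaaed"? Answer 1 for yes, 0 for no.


Check if "beb" is a subsequence of "beebbaaaed"
Greedy scan:
  Position 0 ('b'): matches sub[0] = 'b'
  Position 1 ('e'): matches sub[1] = 'e'
  Position 2 ('e'): no match needed
  Position 3 ('b'): matches sub[2] = 'b'
  Position 4 ('b'): no match needed
  Position 5 ('a'): no match needed
  Position 6 ('a'): no match needed
  Position 7 ('a'): no match needed
  Position 8 ('e'): no match needed
  Position 9 ('d'): no match needed
All 3 characters matched => is a subsequence

1


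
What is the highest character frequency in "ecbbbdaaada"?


Input: ecbbbdaaada
Character counts:
  'a': 4
  'b': 3
  'c': 1
  'd': 2
  'e': 1
Maximum frequency: 4

4


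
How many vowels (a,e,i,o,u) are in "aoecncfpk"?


Input: aoecncfpk
Checking each character:
  'a' at position 0: vowel (running total: 1)
  'o' at position 1: vowel (running total: 2)
  'e' at position 2: vowel (running total: 3)
  'c' at position 3: consonant
  'n' at position 4: consonant
  'c' at position 5: consonant
  'f' at position 6: consonant
  'p' at position 7: consonant
  'k' at position 8: consonant
Total vowels: 3

3


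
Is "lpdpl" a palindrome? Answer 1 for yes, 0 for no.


Input: lpdpl
Reversed: lpdpl
  Compare pos 0 ('l') with pos 4 ('l'): match
  Compare pos 1 ('p') with pos 3 ('p'): match
Result: palindrome

1


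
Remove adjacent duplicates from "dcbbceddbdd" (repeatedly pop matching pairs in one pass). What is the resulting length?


Input: dcbbceddbdd
Stack-based adjacent duplicate removal:
  Read 'd': push. Stack: d
  Read 'c': push. Stack: dc
  Read 'b': push. Stack: dcb
  Read 'b': matches stack top 'b' => pop. Stack: dc
  Read 'c': matches stack top 'c' => pop. Stack: d
  Read 'e': push. Stack: de
  Read 'd': push. Stack: ded
  Read 'd': matches stack top 'd' => pop. Stack: de
  Read 'b': push. Stack: deb
  Read 'd': push. Stack: debd
  Read 'd': matches stack top 'd' => pop. Stack: deb
Final stack: "deb" (length 3)

3


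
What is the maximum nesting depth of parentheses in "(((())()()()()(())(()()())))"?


Input: "(((())()()()()(())(()()())))"
Tracking depth:
  Position 0 '(': depth becomes 1
  Position 1 '(': depth becomes 2
  Position 2 '(': depth becomes 3
  Position 3 '(': depth becomes 4
  Position 4 ')': depth becomes 3
  Position 5 ')': depth becomes 2
  Position 6 '(': depth becomes 3
  Position 7 ')': depth becomes 2
  Position 8 '(': depth becomes 3
  Position 9 ')': depth becomes 2
  Position 10 '(': depth becomes 3
  Position 11 ')': depth becomes 2
  Position 12 '(': depth becomes 3
  Position 13 ')': depth becomes 2
  Position 14 '(': depth becomes 3
  Position 15 '(': depth becomes 4
  Position 16 ')': depth becomes 3
  Position 17 ')': depth becomes 2
  Position 18 '(': depth becomes 3
  Position 19 '(': depth becomes 4
  Position 20 ')': depth becomes 3
  Position 21 '(': depth becomes 4
  Position 22 ')': depth becomes 3
  Position 23 '(': depth becomes 4
  Position 24 ')': depth becomes 3
  Position 25 ')': depth becomes 2
  Position 26 ')': depth becomes 1
  Position 27 ')': depth becomes 0
Maximum depth reached: 4

4


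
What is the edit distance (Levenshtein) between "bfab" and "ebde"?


Computing edit distance: "bfab" -> "ebde"
DP table:
           e    b    d    e
      0    1    2    3    4
  b   1    1    1    2    3
  f   2    2    2    2    3
  a   3    3    3    3    3
  b   4    4    3    4    4
Edit distance = dp[4][4] = 4

4


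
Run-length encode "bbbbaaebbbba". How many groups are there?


Input: bbbbaaebbbba
Scanning for consecutive runs:
  Group 1: 'b' x 4 (positions 0-3)
  Group 2: 'a' x 2 (positions 4-5)
  Group 3: 'e' x 1 (positions 6-6)
  Group 4: 'b' x 4 (positions 7-10)
  Group 5: 'a' x 1 (positions 11-11)
Total groups: 5

5


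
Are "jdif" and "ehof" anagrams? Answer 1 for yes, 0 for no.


Strings: "jdif", "ehof"
Sorted first:  dfij
Sorted second: efho
Differ at position 0: 'd' vs 'e' => not anagrams

0


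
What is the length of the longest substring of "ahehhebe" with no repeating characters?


Input: "ahehhebe"
Sliding window (track last position of each char):
  Position 0 ('a'): window [0,0] length 1 -- new best
  Position 1 ('h'): window [0,1] length 2 -- new best
  Position 2 ('e'): window [0,2] length 3 -- new best
  Position 3 ('h'): repeat (last at 1), move window start to 2
  Position 3 ('h'): window [2,3] length 2
  Position 4 ('h'): repeat (last at 3), move window start to 4
  Position 4 ('h'): window [4,4] length 1
  Position 5 ('e'): window [4,5] length 2
  Position 6 ('b'): window [4,6] length 3
  Position 7 ('e'): repeat (last at 5), move window start to 6
  Position 7 ('e'): window [6,7] length 2
Longest substring with no repeats: "ahe" with length 3

3


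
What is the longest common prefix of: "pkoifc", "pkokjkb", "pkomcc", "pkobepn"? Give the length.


Words: pkoifc, pkokjkb, pkomcc, pkobepn
  Position 0: all 'p' => match
  Position 1: all 'k' => match
  Position 2: all 'o' => match
  Position 3: ('i', 'k', 'm', 'b') => mismatch, stop
LCP = "pko" (length 3)

3


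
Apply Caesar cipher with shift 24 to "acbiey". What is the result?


Caesar cipher: shift "acbiey" by 24
  'a' (pos 0) + 24 = pos 24 = 'y'
  'c' (pos 2) + 24 = pos 0 = 'a'
  'b' (pos 1) + 24 = pos 25 = 'z'
  'i' (pos 8) + 24 = pos 6 = 'g'
  'e' (pos 4) + 24 = pos 2 = 'c'
  'y' (pos 24) + 24 = pos 22 = 'w'
Result: yazgcw

yazgcw


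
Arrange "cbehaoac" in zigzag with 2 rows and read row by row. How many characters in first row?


Zigzag "cbehaoac" into 2 rows:
Placing characters:
  'c' => row 0
  'b' => row 1
  'e' => row 0
  'h' => row 1
  'a' => row 0
  'o' => row 1
  'a' => row 0
  'c' => row 1
Rows:
  Row 0: "ceaa"
  Row 1: "bhoc"
First row length: 4

4


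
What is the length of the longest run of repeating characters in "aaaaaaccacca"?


Input: "aaaaaaccacca"
Scanning for longest run:
  Position 1 ('a'): continues run of 'a', length=2
  Position 2 ('a'): continues run of 'a', length=3
  Position 3 ('a'): continues run of 'a', length=4
  Position 4 ('a'): continues run of 'a', length=5
  Position 5 ('a'): continues run of 'a', length=6
  Position 6 ('c'): new char, reset run to 1
  Position 7 ('c'): continues run of 'c', length=2
  Position 8 ('a'): new char, reset run to 1
  Position 9 ('c'): new char, reset run to 1
  Position 10 ('c'): continues run of 'c', length=2
  Position 11 ('a'): new char, reset run to 1
Longest run: 'a' with length 6

6


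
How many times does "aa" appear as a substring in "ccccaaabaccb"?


Searching for "aa" in "ccccaaabaccb"
Scanning each position:
  Position 0: "cc" => no
  Position 1: "cc" => no
  Position 2: "cc" => no
  Position 3: "ca" => no
  Position 4: "aa" => MATCH
  Position 5: "aa" => MATCH
  Position 6: "ab" => no
  Position 7: "ba" => no
  Position 8: "ac" => no
  Position 9: "cc" => no
  Position 10: "cb" => no
Total occurrences: 2

2


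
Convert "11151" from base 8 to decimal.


Input: "11151" in base 8
Positional expansion:
  Digit '1' (value 1) x 8^4 = 4096
  Digit '1' (value 1) x 8^3 = 512
  Digit '1' (value 1) x 8^2 = 64
  Digit '5' (value 5) x 8^1 = 40
  Digit '1' (value 1) x 8^0 = 1
Sum = 4713

4713


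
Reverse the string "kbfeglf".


Input: kbfeglf
Reading characters right to left:
  Position 6: 'f'
  Position 5: 'l'
  Position 4: 'g'
  Position 3: 'e'
  Position 2: 'f'
  Position 1: 'b'
  Position 0: 'k'
Reversed: flgefbk

flgefbk


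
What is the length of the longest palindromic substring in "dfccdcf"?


Input: "dfccdcf"
Checking substrings for palindromes:
  [3:6] "cdc" (len 3) => palindrome
  [2:4] "cc" (len 2) => palindrome
Longest palindromic substring: "cdc" with length 3

3


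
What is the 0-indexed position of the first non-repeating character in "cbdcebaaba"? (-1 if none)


Input: cbdcebaaba
Character frequencies:
  'a': 3
  'b': 3
  'c': 2
  'd': 1
  'e': 1
Scanning left to right for freq == 1:
  Position 0 ('c'): freq=2, skip
  Position 1 ('b'): freq=3, skip
  Position 2 ('d'): unique! => answer = 2

2


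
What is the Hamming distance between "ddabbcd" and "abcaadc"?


Comparing "ddabbcd" and "abcaadc" position by position:
  Position 0: 'd' vs 'a' => differ
  Position 1: 'd' vs 'b' => differ
  Position 2: 'a' vs 'c' => differ
  Position 3: 'b' vs 'a' => differ
  Position 4: 'b' vs 'a' => differ
  Position 5: 'c' vs 'd' => differ
  Position 6: 'd' vs 'c' => differ
Total differences (Hamming distance): 7

7


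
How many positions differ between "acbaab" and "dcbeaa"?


Comparing "acbaab" and "dcbeaa" position by position:
  Position 0: 'a' vs 'd' => DIFFER
  Position 1: 'c' vs 'c' => same
  Position 2: 'b' vs 'b' => same
  Position 3: 'a' vs 'e' => DIFFER
  Position 4: 'a' vs 'a' => same
  Position 5: 'b' vs 'a' => DIFFER
Positions that differ: 3

3


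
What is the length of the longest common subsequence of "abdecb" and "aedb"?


LCS of "abdecb" and "aedb"
DP table:
           a    e    d    b
      0    0    0    0    0
  a   0    1    1    1    1
  b   0    1    1    1    2
  d   0    1    1    2    2
  e   0    1    2    2    2
  c   0    1    2    2    2
  b   0    1    2    2    3
LCS length = dp[6][4] = 3

3


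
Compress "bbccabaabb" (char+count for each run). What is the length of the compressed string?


Input: bbccabaabb
Runs:
  'b' x 2 => "b2"
  'c' x 2 => "c2"
  'a' x 1 => "a1"
  'b' x 1 => "b1"
  'a' x 2 => "a2"
  'b' x 2 => "b2"
Compressed: "b2c2a1b1a2b2"
Compressed length: 12

12


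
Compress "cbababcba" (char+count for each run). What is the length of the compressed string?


Input: cbababcba
Runs:
  'c' x 1 => "c1"
  'b' x 1 => "b1"
  'a' x 1 => "a1"
  'b' x 1 => "b1"
  'a' x 1 => "a1"
  'b' x 1 => "b1"
  'c' x 1 => "c1"
  'b' x 1 => "b1"
  'a' x 1 => "a1"
Compressed: "c1b1a1b1a1b1c1b1a1"
Compressed length: 18

18


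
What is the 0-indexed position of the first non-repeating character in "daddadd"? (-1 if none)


Input: daddadd
Character frequencies:
  'a': 2
  'd': 5
Scanning left to right for freq == 1:
  Position 0 ('d'): freq=5, skip
  Position 1 ('a'): freq=2, skip
  Position 2 ('d'): freq=5, skip
  Position 3 ('d'): freq=5, skip
  Position 4 ('a'): freq=2, skip
  Position 5 ('d'): freq=5, skip
  Position 6 ('d'): freq=5, skip
  No unique character found => answer = -1

-1


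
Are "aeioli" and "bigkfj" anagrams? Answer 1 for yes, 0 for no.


Strings: "aeioli", "bigkfj"
Sorted first:  aeiilo
Sorted second: bfgijk
Differ at position 0: 'a' vs 'b' => not anagrams

0


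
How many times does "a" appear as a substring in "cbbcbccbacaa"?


Searching for "a" in "cbbcbccbacaa"
Scanning each position:
  Position 0: "c" => no
  Position 1: "b" => no
  Position 2: "b" => no
  Position 3: "c" => no
  Position 4: "b" => no
  Position 5: "c" => no
  Position 6: "c" => no
  Position 7: "b" => no
  Position 8: "a" => MATCH
  Position 9: "c" => no
  Position 10: "a" => MATCH
  Position 11: "a" => MATCH
Total occurrences: 3

3


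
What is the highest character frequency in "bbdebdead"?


Input: bbdebdead
Character counts:
  'a': 1
  'b': 3
  'd': 3
  'e': 2
Maximum frequency: 3

3


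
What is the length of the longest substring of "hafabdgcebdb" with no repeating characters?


Input: "hafabdgcebdb"
Sliding window (track last position of each char):
  Position 0 ('h'): window [0,0] length 1 -- new best
  Position 1 ('a'): window [0,1] length 2 -- new best
  Position 2 ('f'): window [0,2] length 3 -- new best
  Position 3 ('a'): repeat (last at 1), move window start to 2
  Position 3 ('a'): window [2,3] length 2
  Position 4 ('b'): window [2,4] length 3
  Position 5 ('d'): window [2,5] length 4 -- new best
  Position 6 ('g'): window [2,6] length 5 -- new best
  Position 7 ('c'): window [2,7] length 6 -- new best
  Position 8 ('e'): window [2,8] length 7 -- new best
  Position 9 ('b'): repeat (last at 4), move window start to 5
  Position 9 ('b'): window [5,9] length 5
  Position 10 ('d'): repeat (last at 5), move window start to 6
  Position 10 ('d'): window [6,10] length 5
  Position 11 ('b'): repeat (last at 9), move window start to 10
  Position 11 ('b'): window [10,11] length 2
Longest substring with no repeats: "fabdgce" with length 7

7


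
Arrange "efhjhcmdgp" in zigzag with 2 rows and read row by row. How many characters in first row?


Zigzag "efhjhcmdgp" into 2 rows:
Placing characters:
  'e' => row 0
  'f' => row 1
  'h' => row 0
  'j' => row 1
  'h' => row 0
  'c' => row 1
  'm' => row 0
  'd' => row 1
  'g' => row 0
  'p' => row 1
Rows:
  Row 0: "ehhmg"
  Row 1: "fjcdp"
First row length: 5

5


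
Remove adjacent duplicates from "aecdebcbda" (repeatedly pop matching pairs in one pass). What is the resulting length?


Input: aecdebcbda
Stack-based adjacent duplicate removal:
  Read 'a': push. Stack: a
  Read 'e': push. Stack: ae
  Read 'c': push. Stack: aec
  Read 'd': push. Stack: aecd
  Read 'e': push. Stack: aecde
  Read 'b': push. Stack: aecdeb
  Read 'c': push. Stack: aecdebc
  Read 'b': push. Stack: aecdebcb
  Read 'd': push. Stack: aecdebcbd
  Read 'a': push. Stack: aecdebcbda
Final stack: "aecdebcbda" (length 10)

10


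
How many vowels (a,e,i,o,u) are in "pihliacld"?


Input: pihliacld
Checking each character:
  'p' at position 0: consonant
  'i' at position 1: vowel (running total: 1)
  'h' at position 2: consonant
  'l' at position 3: consonant
  'i' at position 4: vowel (running total: 2)
  'a' at position 5: vowel (running total: 3)
  'c' at position 6: consonant
  'l' at position 7: consonant
  'd' at position 8: consonant
Total vowels: 3

3


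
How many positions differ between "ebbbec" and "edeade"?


Comparing "ebbbec" and "edeade" position by position:
  Position 0: 'e' vs 'e' => same
  Position 1: 'b' vs 'd' => DIFFER
  Position 2: 'b' vs 'e' => DIFFER
  Position 3: 'b' vs 'a' => DIFFER
  Position 4: 'e' vs 'd' => DIFFER
  Position 5: 'c' vs 'e' => DIFFER
Positions that differ: 5

5


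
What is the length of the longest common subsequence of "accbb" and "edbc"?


LCS of "accbb" and "edbc"
DP table:
           e    d    b    c
      0    0    0    0    0
  a   0    0    0    0    0
  c   0    0    0    0    1
  c   0    0    0    0    1
  b   0    0    0    1    1
  b   0    0    0    1    1
LCS length = dp[5][4] = 1

1


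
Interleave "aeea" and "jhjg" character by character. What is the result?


Interleaving "aeea" and "jhjg":
  Position 0: 'a' from first, 'j' from second => "aj"
  Position 1: 'e' from first, 'h' from second => "eh"
  Position 2: 'e' from first, 'j' from second => "ej"
  Position 3: 'a' from first, 'g' from second => "ag"
Result: ajehejag

ajehejag


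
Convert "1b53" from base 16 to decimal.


Input: "1b53" in base 16
Positional expansion:
  Digit '1' (value 1) x 16^3 = 4096
  Digit 'b' (value 11) x 16^2 = 2816
  Digit '5' (value 5) x 16^1 = 80
  Digit '3' (value 3) x 16^0 = 3
Sum = 6995

6995


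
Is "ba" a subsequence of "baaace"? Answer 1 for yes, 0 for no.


Check if "ba" is a subsequence of "baaace"
Greedy scan:
  Position 0 ('b'): matches sub[0] = 'b'
  Position 1 ('a'): matches sub[1] = 'a'
  Position 2 ('a'): no match needed
  Position 3 ('a'): no match needed
  Position 4 ('c'): no match needed
  Position 5 ('e'): no match needed
All 2 characters matched => is a subsequence

1


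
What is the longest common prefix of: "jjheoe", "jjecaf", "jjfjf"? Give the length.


Words: jjheoe, jjecaf, jjfjf
  Position 0: all 'j' => match
  Position 1: all 'j' => match
  Position 2: ('h', 'e', 'f') => mismatch, stop
LCP = "jj" (length 2)

2


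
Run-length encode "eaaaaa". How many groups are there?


Input: eaaaaa
Scanning for consecutive runs:
  Group 1: 'e' x 1 (positions 0-0)
  Group 2: 'a' x 5 (positions 1-5)
Total groups: 2

2


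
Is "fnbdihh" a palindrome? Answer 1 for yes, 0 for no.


Input: fnbdihh
Reversed: hhidbnf
  Compare pos 0 ('f') with pos 6 ('h'): MISMATCH
  Compare pos 1 ('n') with pos 5 ('h'): MISMATCH
  Compare pos 2 ('b') with pos 4 ('i'): MISMATCH
Result: not a palindrome

0


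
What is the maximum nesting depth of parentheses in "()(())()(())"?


Input: "()(())()(())"
Tracking depth:
  Position 0 '(': depth becomes 1
  Position 1 ')': depth becomes 0
  Position 2 '(': depth becomes 1
  Position 3 '(': depth becomes 2
  Position 4 ')': depth becomes 1
  Position 5 ')': depth becomes 0
  Position 6 '(': depth becomes 1
  Position 7 ')': depth becomes 0
  Position 8 '(': depth becomes 1
  Position 9 '(': depth becomes 2
  Position 10 ')': depth becomes 1
  Position 11 ')': depth becomes 0
Maximum depth reached: 2

2
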